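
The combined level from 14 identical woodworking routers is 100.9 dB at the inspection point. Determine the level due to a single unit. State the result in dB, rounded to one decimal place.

89.4 dB

Dividing the total intensity by 14 lowers the level by 10·log₁₀ 14 = 11.461 dB: L₁ = 100.9 − 11.461.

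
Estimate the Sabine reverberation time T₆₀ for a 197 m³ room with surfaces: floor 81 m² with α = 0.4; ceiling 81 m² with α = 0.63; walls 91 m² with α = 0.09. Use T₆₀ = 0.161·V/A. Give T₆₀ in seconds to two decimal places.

A = Σ Sᵢαᵢ = 81·0.4 + 81·0.63 + 91·0.09 = 91.62 m².
T₆₀ = 0.161 × 197 / 91.62 = 0.346 s.

0.35 s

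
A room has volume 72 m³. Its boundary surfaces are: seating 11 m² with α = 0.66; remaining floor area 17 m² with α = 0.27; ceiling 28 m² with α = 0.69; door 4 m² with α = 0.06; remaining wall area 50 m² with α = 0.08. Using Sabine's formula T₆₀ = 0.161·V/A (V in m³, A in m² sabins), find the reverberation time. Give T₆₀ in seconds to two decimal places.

0.33 s

Total absorption A = 11·0.66 + 17·0.27 + 28·0.69 + 4·0.06 + 50·0.08 = 35.41 m² sabins.
T₆₀ = 0.161 × 72 / 35.41 = 0.327 s.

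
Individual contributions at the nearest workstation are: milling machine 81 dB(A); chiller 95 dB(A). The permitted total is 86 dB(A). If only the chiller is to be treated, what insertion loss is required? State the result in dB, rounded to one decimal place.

Everything except the chiller sums to 10^(81/10) = 1.259e+08 in linear terms, 81.00 dB(A).
The limit corresponds to 10^(86/10) = 3.981e+08; subtracting the fixed part leaves 2.722e+08 for the chiller, i.e. 84.35 dB(A).
Required insertion loss = 95 − 84.35 = 10.65 dB.

10.7 dB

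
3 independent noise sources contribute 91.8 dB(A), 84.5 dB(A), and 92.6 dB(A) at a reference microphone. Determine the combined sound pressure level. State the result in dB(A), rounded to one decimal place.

Incoherent sources combine by intensity addition: L_total = 10·log₁₀(Σ 10^(L_i/10)).
Σ 10^(L/10) = 10^(91.8/10) + 10^(84.5/10) + 10^(92.6/10) = 3.615e+09.
L_total = 10·log₁₀(3.615e+09) = 95.58 dB(A).

95.6 dB(A)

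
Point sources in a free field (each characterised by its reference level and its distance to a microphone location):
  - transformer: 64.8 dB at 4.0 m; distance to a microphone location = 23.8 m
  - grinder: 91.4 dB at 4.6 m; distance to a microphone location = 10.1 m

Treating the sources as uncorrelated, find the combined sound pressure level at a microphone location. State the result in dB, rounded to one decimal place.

84.6 dB

First find each source's level at the receiver (point-source: −20·log₁₀(r/r_ref)), then combine on an intensity basis.
transformer: 64.8 − 20·log₁₀(23.8/4.0) = 64.8 − 15.49 = 49.31 dB.
grinder: 91.4 − 20·log₁₀(10.1/4.6) = 91.4 − 6.83 = 84.57 dB.
Σ 10^(L/10) = 2.864e+08 → L_total = 10·log₁₀(2.864e+08) = 84.57 dB.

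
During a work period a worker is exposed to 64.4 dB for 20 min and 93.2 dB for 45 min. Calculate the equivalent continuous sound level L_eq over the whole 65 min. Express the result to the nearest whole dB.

The energy average is taken in the linear domain: L_eq = 10·log₁₀[(Σ tᵢ·10^(Lᵢ/10))/T], T = 65 min.
Σ tᵢ·10^(Lᵢ/10) = 20·10^(64.4/10) + 45·10^(93.2/10) = 9.407e+10.
L_eq = 10·log₁₀(9.407e+10/65) = 91.61 dB.

92 dB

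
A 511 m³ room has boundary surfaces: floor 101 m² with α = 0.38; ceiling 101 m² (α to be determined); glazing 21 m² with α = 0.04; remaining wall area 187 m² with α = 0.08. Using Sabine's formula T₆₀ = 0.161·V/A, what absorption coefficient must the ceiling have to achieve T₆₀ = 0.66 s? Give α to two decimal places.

0.70

Required total absorption A = 0.161·511/0.66 = 124.65 m².
Absorption from the other surfaces = 101·0.38 + 21·0.04 + 187·0.08 = 54.18 m², so the ceiling must supply 70.47 m² over 101 m².
α = 70.47/101 = 0.698.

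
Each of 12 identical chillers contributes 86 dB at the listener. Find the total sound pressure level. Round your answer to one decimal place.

96.8 dB

With 12 equal, uncorrelated contributions the intensity is 12× that of one unit, giving a rise of 10·log₁₀ 12.
L_total = 86 + 10·log₁₀(12) = 86 + 10.792 = 96.79 dB.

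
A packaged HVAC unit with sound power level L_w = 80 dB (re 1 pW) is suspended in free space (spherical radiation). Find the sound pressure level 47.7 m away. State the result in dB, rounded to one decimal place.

The power spreads over a sphere of area 4π·r², so L_p = L_w − 10·log₁₀(4π·r²).
4π·r² = 2.859e+04 m², 10·log₁₀ of that is 44.562 dB.
L_p = 80 − 44.562 = 35.44 dB.

35.4 dB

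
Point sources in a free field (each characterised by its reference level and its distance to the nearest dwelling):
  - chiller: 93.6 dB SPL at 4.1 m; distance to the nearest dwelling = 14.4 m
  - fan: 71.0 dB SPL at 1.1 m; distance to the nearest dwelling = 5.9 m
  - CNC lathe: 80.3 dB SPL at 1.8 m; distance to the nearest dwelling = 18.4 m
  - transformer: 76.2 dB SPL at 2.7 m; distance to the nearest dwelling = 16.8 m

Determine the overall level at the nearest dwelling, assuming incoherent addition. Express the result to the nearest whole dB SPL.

Apply inverse-square spreading to bring every level to the receiver, then sum 10^(L/10).
chiller: 93.6 − 20·log₁₀(14.4/4.1) = 93.6 − 10.91 = 82.69 dB SPL.
fan: 71.0 − 20·log₁₀(5.9/1.1) = 71.0 − 14.59 = 56.41 dB SPL.
CNC lathe: 80.3 − 20·log₁₀(18.4/1.8) = 80.3 − 20.19 = 60.11 dB SPL.
transformer: 76.2 − 20·log₁₀(16.8/2.7) = 76.2 − 15.88 = 60.32 dB SPL.
Σ 10^(L/10) = 1.883e+08 → L_total = 10·log₁₀(1.883e+08) = 82.75 dB SPL.

83 dB SPL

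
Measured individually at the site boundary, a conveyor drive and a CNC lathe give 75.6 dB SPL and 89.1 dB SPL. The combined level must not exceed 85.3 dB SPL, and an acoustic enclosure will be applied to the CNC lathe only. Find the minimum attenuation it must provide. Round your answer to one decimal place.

Fixed contribution from the other source: Σ 10^(L/10) = 10^(75.6/10) = 3.631e+07 (75.60 dB SPL).
To meet 85.3 dB SPL overall, the treated CNC lathe may contribute at most 10^(85.3/10) − 3.631e+07 = 3.025e+08, i.e. 84.81 dB SPL.
So the CNC lathe must be reduced from 89.1 to 84.81 dB SPL: IL = 4.29 dB.

4.3 dB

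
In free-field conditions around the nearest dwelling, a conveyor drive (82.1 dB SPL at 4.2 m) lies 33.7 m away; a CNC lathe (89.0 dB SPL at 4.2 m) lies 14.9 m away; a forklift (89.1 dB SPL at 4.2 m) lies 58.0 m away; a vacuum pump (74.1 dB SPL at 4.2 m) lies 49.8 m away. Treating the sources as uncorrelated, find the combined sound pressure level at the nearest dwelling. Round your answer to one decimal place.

Apply inverse-square spreading to bring every level to the receiver, then sum 10^(L/10).
conveyor drive: 82.1 − 20·log₁₀(33.7/4.2) = 82.1 − 18.09 = 64.01 dB SPL.
CNC lathe: 89.0 − 20·log₁₀(14.9/4.2) = 89.0 − 11.00 = 78.00 dB SPL.
forklift: 89.1 − 20·log₁₀(58.0/4.2) = 89.1 − 22.80 = 66.30 dB SPL.
vacuum pump: 74.1 − 20·log₁₀(49.8/4.2) = 74.1 − 21.48 = 52.62 dB SPL.
Σ 10^(L/10) = 7.008e+07 → L_total = 10·log₁₀(7.008e+07) = 78.46 dB SPL.

78.5 dB SPL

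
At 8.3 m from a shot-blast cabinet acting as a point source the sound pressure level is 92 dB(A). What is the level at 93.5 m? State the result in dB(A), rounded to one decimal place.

71.0 dB(A)

Point-source attenuation: ΔL = 20·log₁₀(r₂/r₁) = 20·log₁₀(93.5/8.3) = 21.035 dB.
L₂ = 92 − 20·log₁₀(93.5/8.3) = 92 − 21.035 = 70.97 dB(A).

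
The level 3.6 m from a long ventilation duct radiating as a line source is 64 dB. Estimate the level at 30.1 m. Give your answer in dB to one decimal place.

54.8 dB

For a line source, L₂ = L₁ − 10·log₁₀(r₂/r₁).
L₂ = 64 − 10·log₁₀(30.1/3.6) = 64 − 9.223 = 54.78 dB.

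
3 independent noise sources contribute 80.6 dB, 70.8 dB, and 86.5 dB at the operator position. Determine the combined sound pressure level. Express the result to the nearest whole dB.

88 dB

For uncorrelated sources the intensities add, so convert each level to linear form, sum, and take 10·log₁₀ of the total.
Σ 10^(L/10) = 10^(80.6/10) + 10^(70.8/10) + 10^(86.5/10) = 5.735e+08.
L_total = 10·log₁₀(5.735e+08) = 87.59 dB.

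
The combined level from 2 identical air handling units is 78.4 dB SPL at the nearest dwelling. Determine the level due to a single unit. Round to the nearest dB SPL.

For N identical incoherent sources L_total = L₁ + 10·log₁₀ N, so L₁ = 78.4 − 10·log₁₀(2) = 78.4 − 3.010.

75 dB SPL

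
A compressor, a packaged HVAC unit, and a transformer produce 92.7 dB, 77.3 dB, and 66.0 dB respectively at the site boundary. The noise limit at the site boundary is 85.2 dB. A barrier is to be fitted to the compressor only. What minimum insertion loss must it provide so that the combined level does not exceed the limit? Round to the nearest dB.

8 dB

Fixed contribution from the other sources: Σ 10^(L/10) = 10^(77.3/10) + 10^(66.0/10) = 5.768e+07 (77.61 dB).
To meet 85.2 dB overall, the treated compressor may contribute at most 10^(85.2/10) − 5.768e+07 = 2.734e+08, i.e. 84.37 dB.
Required insertion loss = 92.7 − 84.37 = 8.33 dB.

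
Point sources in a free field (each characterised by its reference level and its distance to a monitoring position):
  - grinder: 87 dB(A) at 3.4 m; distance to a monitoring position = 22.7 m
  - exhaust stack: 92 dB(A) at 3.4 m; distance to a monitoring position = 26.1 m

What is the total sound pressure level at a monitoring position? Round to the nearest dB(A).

76 dB(A)

Apply inverse-square spreading to bring every level to the receiver, then sum 10^(L/10).
grinder: 87 − 20·log₁₀(22.7/3.4) = 87 − 16.49 = 70.51 dB(A).
exhaust stack: 92 − 20·log₁₀(26.1/3.4) = 92 − 17.70 = 74.30 dB(A).
Σ 10^(L/10) = 3.814e+07 → L_total = 10·log₁₀(3.814e+07) = 75.81 dB(A).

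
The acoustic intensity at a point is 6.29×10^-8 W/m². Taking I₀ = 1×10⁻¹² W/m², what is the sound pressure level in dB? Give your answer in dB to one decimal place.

48.0 dB

Dividing by I₀ shifts the exponent by 12: I/I₀ = 6.29×10^4.
L = 10·(0.7987 + 4) = 47.99 dB.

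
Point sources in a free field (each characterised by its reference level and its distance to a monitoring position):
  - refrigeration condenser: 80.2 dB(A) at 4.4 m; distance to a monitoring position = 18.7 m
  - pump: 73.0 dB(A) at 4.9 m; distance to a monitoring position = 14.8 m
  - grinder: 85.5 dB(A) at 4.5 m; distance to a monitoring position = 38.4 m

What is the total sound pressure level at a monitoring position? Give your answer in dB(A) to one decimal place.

Propagate each source to the receiver with L = L_ref − 20·log₁₀(r/r_ref), then add intensities.
refrigeration condenser: 80.2 − 20·log₁₀(18.7/4.4) = 80.2 − 12.57 = 67.63 dB(A).
pump: 73.0 − 20·log₁₀(14.8/4.9) = 73.0 − 9.60 = 63.40 dB(A).
grinder: 85.5 − 20·log₁₀(38.4/4.5) = 85.5 − 18.62 = 66.88 dB(A).
Σ 10^(L/10) = 1.286e+07 → L_total = 10·log₁₀(1.286e+07) = 71.09 dB(A).

71.1 dB(A)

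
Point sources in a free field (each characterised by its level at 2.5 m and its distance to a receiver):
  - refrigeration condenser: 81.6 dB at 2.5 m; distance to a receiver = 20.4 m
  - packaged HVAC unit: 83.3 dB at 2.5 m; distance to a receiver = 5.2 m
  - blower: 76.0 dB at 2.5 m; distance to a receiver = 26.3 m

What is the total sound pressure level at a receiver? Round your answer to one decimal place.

77.2 dB

Apply inverse-square spreading to bring every level to the receiver, then sum 10^(L/10).
refrigeration condenser: 81.6 − 20·log₁₀(20.4/2.5) = 81.6 − 18.23 = 63.37 dB.
packaged HVAC unit: 83.3 − 20·log₁₀(5.2/2.5) = 83.3 − 6.36 = 76.94 dB.
blower: 76.0 − 20·log₁₀(26.3/2.5) = 76.0 − 20.44 = 55.56 dB.
Σ 10^(L/10) = 5.195e+07 → L_total = 10·log₁₀(5.195e+07) = 77.16 dB.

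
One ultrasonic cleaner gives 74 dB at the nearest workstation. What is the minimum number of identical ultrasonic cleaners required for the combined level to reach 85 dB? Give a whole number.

N identical sources give L₁ + 10·log₁₀ N, so require 10·log₁₀ N ≥ 85 − 74 = 11.0 dB.
N ≥ 10^(11.0/10) = 12.589, so N = 13.

13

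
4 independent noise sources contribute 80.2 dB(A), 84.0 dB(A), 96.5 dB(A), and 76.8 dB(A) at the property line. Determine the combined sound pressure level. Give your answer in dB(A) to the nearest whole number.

Incoherent sources combine by intensity addition: L_total = 10·log₁₀(Σ 10^(L_i/10)).
Σ 10^(L/10) = 10^(80.2/10) + 10^(84.0/10) + 10^(96.5/10) + 10^(76.8/10) = 4.871e+09.
L_total = 10·log₁₀(4.871e+09) = 96.88 dB(A).

97 dB(A)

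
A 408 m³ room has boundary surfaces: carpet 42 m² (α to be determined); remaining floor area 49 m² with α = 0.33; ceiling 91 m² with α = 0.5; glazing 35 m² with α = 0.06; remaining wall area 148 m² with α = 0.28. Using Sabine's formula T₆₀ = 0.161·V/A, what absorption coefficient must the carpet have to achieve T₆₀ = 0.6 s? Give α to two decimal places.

A = 0.161·V/T₆₀ = 0.161·408/0.6 = 109.48 m² sabins.
Absorption from the other surfaces = 49·0.33 + 91·0.5 + 35·0.06 + 148·0.28 = 105.21 m², so the carpet must supply 4.27 m² over 42 m².
α = 4.27/42 = 0.102.

0.10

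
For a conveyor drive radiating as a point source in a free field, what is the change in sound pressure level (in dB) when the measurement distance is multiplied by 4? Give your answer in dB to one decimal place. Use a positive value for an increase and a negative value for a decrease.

-12.0 dB

With spherical spreading the level changes by −20·log₁₀(r₂/r₁).
ΔL = −20·log₁₀(4) = -12.04 dB.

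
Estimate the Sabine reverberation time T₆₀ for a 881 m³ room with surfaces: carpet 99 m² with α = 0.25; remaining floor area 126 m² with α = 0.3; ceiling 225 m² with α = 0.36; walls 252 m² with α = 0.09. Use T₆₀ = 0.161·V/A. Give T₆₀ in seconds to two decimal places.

Summing Sᵢαᵢ: 99·0.25 + 126·0.3 + 225·0.36 + 252·0.09 = 166.23 m².
T₆₀ = 0.161 × 881 / 166.23 = 0.853 s.

0.85 s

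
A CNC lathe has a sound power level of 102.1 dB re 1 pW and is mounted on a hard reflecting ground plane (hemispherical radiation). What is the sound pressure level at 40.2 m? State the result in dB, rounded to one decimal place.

62.0 dB

Free-field hemispherical radiation: L_p = L_w − 10·log₁₀(2π·r²), r = 40.2 m.
2π·r² = 1.015e+04 m², 10·log₁₀ of that is 40.066 dB.
L_p = 102.1 − 40.066 = 62.03 dB.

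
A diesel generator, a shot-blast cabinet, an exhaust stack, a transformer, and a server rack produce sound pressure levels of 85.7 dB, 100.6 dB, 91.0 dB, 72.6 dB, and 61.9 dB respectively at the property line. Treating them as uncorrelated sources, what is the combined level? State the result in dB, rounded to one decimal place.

Incoherent sources combine by intensity addition: L_total = 10·log₁₀(Σ 10^(L_i/10)).
Σ 10^(L/10) = 10^(85.7/10) + 10^(100.6/10) + 10^(91.0/10) + 10^(72.6/10) + 10^(61.9/10) = 1.313e+10.
L_total = 10·log₁₀(1.313e+10) = 101.18 dB.

101.2 dB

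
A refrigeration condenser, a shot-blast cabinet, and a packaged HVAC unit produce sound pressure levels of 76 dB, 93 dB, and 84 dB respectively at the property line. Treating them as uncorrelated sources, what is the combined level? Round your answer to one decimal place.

Incoherent sources combine by intensity addition: L_total = 10·log₁₀(Σ 10^(L_i/10)).
Σ 10^(L/10) = 10^(76/10) + 10^(93/10) + 10^(84/10) = 2.286e+09.
L_total = 10·log₁₀(2.286e+09) = 93.59 dB.

93.6 dB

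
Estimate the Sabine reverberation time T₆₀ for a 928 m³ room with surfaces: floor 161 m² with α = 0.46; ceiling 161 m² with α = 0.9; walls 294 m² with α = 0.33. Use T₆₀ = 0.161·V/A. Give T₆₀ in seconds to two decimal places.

Total absorption A = 161·0.46 + 161·0.9 + 294·0.33 = 315.98 m² sabins.
T₆₀ = 0.161 × 928 / 315.98 = 0.473 s.

0.47 s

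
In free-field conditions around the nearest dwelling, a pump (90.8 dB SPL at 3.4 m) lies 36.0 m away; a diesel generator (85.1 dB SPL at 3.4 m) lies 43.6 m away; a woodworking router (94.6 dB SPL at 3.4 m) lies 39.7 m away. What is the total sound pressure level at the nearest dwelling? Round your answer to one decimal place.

Apply inverse-square spreading to bring every level to the receiver, then sum 10^(L/10).
pump: 90.8 − 20·log₁₀(36.0/3.4) = 90.8 − 20.50 = 70.30 dB SPL.
diesel generator: 85.1 − 20·log₁₀(43.6/3.4) = 85.1 − 22.16 = 62.94 dB SPL.
woodworking router: 94.6 − 20·log₁₀(39.7/3.4) = 94.6 − 21.35 = 73.25 dB SPL.
Σ 10^(L/10) = 3.384e+07 → L_total = 10·log₁₀(3.384e+07) = 75.29 dB SPL.

75.3 dB SPL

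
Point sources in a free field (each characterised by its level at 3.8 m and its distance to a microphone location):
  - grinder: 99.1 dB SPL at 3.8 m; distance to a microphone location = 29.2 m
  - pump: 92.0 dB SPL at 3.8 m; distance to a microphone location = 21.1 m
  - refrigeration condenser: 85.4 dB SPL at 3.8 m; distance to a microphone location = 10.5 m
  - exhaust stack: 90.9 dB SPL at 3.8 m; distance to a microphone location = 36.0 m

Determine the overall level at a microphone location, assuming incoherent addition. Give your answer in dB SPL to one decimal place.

First find each source's level at the receiver (point-source: −20·log₁₀(r/r_ref)), then combine on an intensity basis.
grinder: 99.1 − 20·log₁₀(29.2/3.8) = 99.1 − 17.71 = 81.39 dB SPL.
pump: 92.0 − 20·log₁₀(21.1/3.8) = 92.0 − 14.89 = 77.11 dB SPL.
refrigeration condenser: 85.4 − 20·log₁₀(10.5/3.8) = 85.4 − 8.83 = 76.57 dB SPL.
exhaust stack: 90.9 − 20·log₁₀(36.0/3.8) = 90.9 − 19.53 = 71.37 dB SPL.
Σ 10^(L/10) = 2.482e+08 → L_total = 10·log₁₀(2.482e+08) = 83.95 dB SPL.

83.9 dB SPL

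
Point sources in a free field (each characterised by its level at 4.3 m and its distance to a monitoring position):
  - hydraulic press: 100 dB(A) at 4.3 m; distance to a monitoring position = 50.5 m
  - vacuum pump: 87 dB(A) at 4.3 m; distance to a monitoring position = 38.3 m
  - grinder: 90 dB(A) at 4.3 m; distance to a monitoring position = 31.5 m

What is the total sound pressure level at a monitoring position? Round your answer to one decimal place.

Propagate each source to the receiver with L = L_ref − 20·log₁₀(r/r_ref), then add intensities.
hydraulic press: 100 − 20·log₁₀(50.5/4.3) = 100 − 21.40 = 78.60 dB(A).
vacuum pump: 87 − 20·log₁₀(38.3/4.3) = 87 − 18.99 = 68.01 dB(A).
grinder: 90 − 20·log₁₀(31.5/4.3) = 90 − 17.30 = 72.70 dB(A).
Σ 10^(L/10) = 9.745e+07 → L_total = 10·log₁₀(9.745e+07) = 79.89 dB(A).

79.9 dB(A)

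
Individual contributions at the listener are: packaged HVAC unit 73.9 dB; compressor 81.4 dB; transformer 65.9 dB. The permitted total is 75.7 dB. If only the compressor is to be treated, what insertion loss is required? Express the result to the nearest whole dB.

12 dB

Everything except the compressor sums to 10^(73.9/10) + 10^(65.9/10) = 2.844e+07 in linear terms, 74.54 dB.
The limit corresponds to 10^(75.7/10) = 3.715e+07; subtracting the fixed part leaves 8.716e+06 for the compressor, i.e. 69.40 dB.
So the compressor must be reduced from 81.4 to 69.40 dB: IL = 12.00 dB.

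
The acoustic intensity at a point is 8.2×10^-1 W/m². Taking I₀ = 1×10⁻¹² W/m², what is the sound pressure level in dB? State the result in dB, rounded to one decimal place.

L = 10·log₁₀(I/I₀) = 10·log₁₀(8.2×10^-1/10⁻¹²) = 10·log₁₀(8.2×10^11).
L = 10·(0.9138 + 11) = 119.14 dB.

119.1 dB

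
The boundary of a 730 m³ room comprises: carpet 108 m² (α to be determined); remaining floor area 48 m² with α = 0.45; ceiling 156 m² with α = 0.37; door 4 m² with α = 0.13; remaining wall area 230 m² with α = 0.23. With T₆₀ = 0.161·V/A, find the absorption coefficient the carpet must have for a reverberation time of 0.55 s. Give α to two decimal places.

0.75

From T₆₀ = 0.161·V/A, the target T₆₀ = 0.55 s needs A = 0.161·730/0.55 = 213.69 m².
Absorption from the other surfaces = 48·0.45 + 156·0.37 + 4·0.13 + 230·0.23 = 132.74 m², so the carpet must supply 80.95 m² over 108 m².
α = 80.95/108 = 0.750.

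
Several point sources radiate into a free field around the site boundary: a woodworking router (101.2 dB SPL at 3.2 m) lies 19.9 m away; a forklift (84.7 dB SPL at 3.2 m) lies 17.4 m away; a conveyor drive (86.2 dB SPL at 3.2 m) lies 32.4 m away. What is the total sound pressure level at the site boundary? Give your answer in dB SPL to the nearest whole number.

Propagate each source to the receiver with L = L_ref − 20·log₁₀(r/r_ref), then add intensities.
woodworking router: 101.2 − 20·log₁₀(19.9/3.2) = 101.2 − 15.87 = 85.33 dB SPL.
forklift: 84.7 − 20·log₁₀(17.4/3.2) = 84.7 − 14.71 = 69.99 dB SPL.
conveyor drive: 86.2 − 20·log₁₀(32.4/3.2) = 86.2 − 20.11 = 66.09 dB SPL.
Σ 10^(L/10) = 3.549e+08 → L_total = 10·log₁₀(3.549e+08) = 85.50 dB SPL.

86 dB SPL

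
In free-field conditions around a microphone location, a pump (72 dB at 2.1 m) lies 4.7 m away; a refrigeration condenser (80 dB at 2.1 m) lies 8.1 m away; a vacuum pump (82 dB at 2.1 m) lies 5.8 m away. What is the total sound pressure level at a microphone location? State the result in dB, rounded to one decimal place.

74.9 dB

Apply inverse-square spreading to bring every level to the receiver, then sum 10^(L/10).
pump: 72 − 20·log₁₀(4.7/2.1) = 72 − 7.00 = 65.00 dB.
refrigeration condenser: 80 − 20·log₁₀(8.1/2.1) = 80 − 11.73 = 68.27 dB.
vacuum pump: 82 − 20·log₁₀(5.8/2.1) = 82 − 8.82 = 73.18 dB.
Σ 10^(L/10) = 3.066e+07 → L_total = 10·log₁₀(3.066e+07) = 74.87 dB.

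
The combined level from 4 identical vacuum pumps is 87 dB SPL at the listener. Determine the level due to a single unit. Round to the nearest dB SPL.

81 dB SPL

For N identical incoherent sources L_total = L₁ + 10·log₁₀ N, so L₁ = 87 − 10·log₁₀(4) = 87 − 6.021.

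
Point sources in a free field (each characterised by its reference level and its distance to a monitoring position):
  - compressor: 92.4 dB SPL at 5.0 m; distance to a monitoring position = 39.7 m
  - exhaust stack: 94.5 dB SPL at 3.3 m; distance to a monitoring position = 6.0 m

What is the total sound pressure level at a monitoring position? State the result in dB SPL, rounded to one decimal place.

Propagate each source to the receiver with L = L_ref − 20·log₁₀(r/r_ref), then add intensities.
compressor: 92.4 − 20·log₁₀(39.7/5.0) = 92.4 − 18.00 = 74.40 dB SPL.
exhaust stack: 94.5 − 20·log₁₀(6.0/3.3) = 94.5 − 5.19 = 89.31 dB SPL.
Σ 10^(L/10) = 8.801e+08 → L_total = 10·log₁₀(8.801e+08) = 89.45 dB SPL.

89.4 dB SPL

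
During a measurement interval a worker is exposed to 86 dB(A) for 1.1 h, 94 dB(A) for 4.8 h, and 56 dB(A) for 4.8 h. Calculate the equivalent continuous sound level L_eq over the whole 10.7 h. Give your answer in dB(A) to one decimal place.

90.7 dB(A)

The energy average is taken in the linear domain: L_eq = 10·log₁₀[(Σ tᵢ·10^(Lᵢ/10))/T], T = 10.7 h.
Σ tᵢ·10^(Lᵢ/10) = 1.1·10^(86/10) + 4.8·10^(94/10) + 4.8·10^(56/10) = 1.250e+10.
L_eq = 10·log₁₀(1.250e+10/10.7) = 90.67 dB(A).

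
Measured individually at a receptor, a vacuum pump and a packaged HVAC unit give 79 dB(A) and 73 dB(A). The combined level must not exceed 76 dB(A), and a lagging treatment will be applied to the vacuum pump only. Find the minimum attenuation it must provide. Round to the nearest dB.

Everything except the vacuum pump sums to 10^(73/10) = 1.995e+07 in linear terms, 73.00 dB(A).
To meet 76 dB(A) overall, the treated vacuum pump may contribute at most 10^(76/10) − 1.995e+07 = 1.986e+07, i.e. 72.98 dB(A).
So the vacuum pump must be reduced from 79 to 72.98 dB(A): IL = 6.02 dB.

6 dB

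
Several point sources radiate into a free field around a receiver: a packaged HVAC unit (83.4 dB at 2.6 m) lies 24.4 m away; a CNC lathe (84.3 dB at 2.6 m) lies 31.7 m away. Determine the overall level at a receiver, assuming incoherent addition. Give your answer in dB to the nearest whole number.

66 dB

First find each source's level at the receiver (point-source: −20·log₁₀(r/r_ref)), then combine on an intensity basis.
packaged HVAC unit: 83.4 − 20·log₁₀(24.4/2.6) = 83.4 − 19.45 = 63.95 dB.
CNC lathe: 84.3 − 20·log₁₀(31.7/2.6) = 84.3 − 21.72 = 62.58 dB.
Σ 10^(L/10) = 4.295e+06 → L_total = 10·log₁₀(4.295e+06) = 66.33 dB.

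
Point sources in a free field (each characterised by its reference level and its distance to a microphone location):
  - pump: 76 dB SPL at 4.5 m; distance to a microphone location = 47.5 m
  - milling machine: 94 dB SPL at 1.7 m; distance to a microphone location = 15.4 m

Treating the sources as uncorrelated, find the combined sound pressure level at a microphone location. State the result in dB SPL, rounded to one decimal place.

74.9 dB SPL

First find each source's level at the receiver (point-source: −20·log₁₀(r/r_ref)), then combine on an intensity basis.
pump: 76 − 20·log₁₀(47.5/4.5) = 76 − 20.47 = 55.53 dB SPL.
milling machine: 94 − 20·log₁₀(15.4/1.7) = 94 − 19.14 = 74.86 dB SPL.
Σ 10^(L/10) = 3.097e+07 → L_total = 10·log₁₀(3.097e+07) = 74.91 dB SPL.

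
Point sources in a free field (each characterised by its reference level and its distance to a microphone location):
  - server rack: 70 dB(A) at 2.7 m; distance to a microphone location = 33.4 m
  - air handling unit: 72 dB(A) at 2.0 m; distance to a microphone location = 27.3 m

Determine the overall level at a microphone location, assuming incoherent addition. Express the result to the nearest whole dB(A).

52 dB(A)

Propagate each source to the receiver with L = L_ref − 20·log₁₀(r/r_ref), then add intensities.
server rack: 70 − 20·log₁₀(33.4/2.7) = 70 − 21.85 = 48.15 dB(A).
air handling unit: 72 − 20·log₁₀(27.3/2.0) = 72 − 22.70 = 49.30 dB(A).
Σ 10^(L/10) = 1.504e+05 → L_total = 10·log₁₀(1.504e+05) = 51.77 dB(A).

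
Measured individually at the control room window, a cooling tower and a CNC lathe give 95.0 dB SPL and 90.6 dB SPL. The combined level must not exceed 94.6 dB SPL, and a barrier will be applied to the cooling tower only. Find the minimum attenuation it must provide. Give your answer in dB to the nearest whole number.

3 dB

The untreated sources together contribute 10^(90.6/10) = 1.148e+09, i.e. 90.60 dB SPL.
To meet 94.6 dB SPL overall, the treated cooling tower may contribute at most 10^(94.6/10) − 1.148e+09 = 1.736e+09, i.e. 92.40 dB SPL.
So the cooling tower must be reduced from 95.0 to 92.40 dB SPL: IL = 2.60 dB.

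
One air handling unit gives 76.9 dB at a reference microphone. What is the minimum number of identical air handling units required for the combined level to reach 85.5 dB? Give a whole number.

8

N identical sources give L₁ + 10·log₁₀ N, so require 10·log₁₀ N ≥ 85.5 − 76.9 = 8.6 dB.
N ≥ 10^(8.6/10) = 7.244, so N = 8.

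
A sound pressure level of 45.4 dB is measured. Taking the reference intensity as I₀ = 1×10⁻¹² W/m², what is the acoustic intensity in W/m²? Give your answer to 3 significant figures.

I/I₀ = 10^(45.4/10) = 3.467e+04, so I = 3.467e+04 × 10⁻¹² W/m².

3.47e-08 W/m²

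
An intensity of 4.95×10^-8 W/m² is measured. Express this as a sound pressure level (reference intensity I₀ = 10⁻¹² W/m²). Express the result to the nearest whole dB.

47 dB

Dividing by I₀ shifts the exponent by 12: I/I₀ = 4.95×10^4.
L = 10·(0.6946 + 4) = 46.95 dB.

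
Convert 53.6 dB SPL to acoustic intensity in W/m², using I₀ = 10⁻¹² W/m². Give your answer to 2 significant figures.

2.3e-07 W/m²

I = I₀·10^(L/10) = 10⁻¹² × 10^(53.6/10) = 10^(-6.640).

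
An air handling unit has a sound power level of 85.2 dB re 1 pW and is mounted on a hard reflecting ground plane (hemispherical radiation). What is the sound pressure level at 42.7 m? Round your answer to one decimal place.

L_p = L_w − 10·log₁₀(2π·r²) with r = 42.7 m.
2π·r² = 1.146e+04 m², 10·log₁₀ of that is 40.590 dB.
L_p = 85.2 − 40.590 = 44.61 dB.

44.6 dB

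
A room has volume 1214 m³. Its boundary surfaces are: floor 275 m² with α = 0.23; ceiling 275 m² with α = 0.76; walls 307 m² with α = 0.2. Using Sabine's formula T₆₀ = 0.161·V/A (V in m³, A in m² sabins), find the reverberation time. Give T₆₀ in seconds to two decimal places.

Summing Sᵢαᵢ: 275·0.23 + 275·0.76 + 307·0.2 = 333.65 m².
T₆₀ = 0.161 × 1214 / 333.65 = 0.586 s.

0.59 s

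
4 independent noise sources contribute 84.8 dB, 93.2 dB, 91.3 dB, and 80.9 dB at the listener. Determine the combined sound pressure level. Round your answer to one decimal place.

95.9 dB

For uncorrelated sources the intensities add, so convert each level to linear form, sum, and take 10·log₁₀ of the total.
Σ 10^(L/10) = 10^(84.8/10) + 10^(93.2/10) + 10^(91.3/10) + 10^(80.9/10) = 3.863e+09.
L_total = 10·log₁₀(3.863e+09) = 95.87 dB.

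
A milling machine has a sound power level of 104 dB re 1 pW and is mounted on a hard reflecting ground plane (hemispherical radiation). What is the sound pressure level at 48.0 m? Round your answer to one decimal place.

The power spreads over a hemisphere of area 2π·r², so L_p = L_w − 10·log₁₀(2π·r²).
2π·r² = 1.448e+04 m², 10·log₁₀ of that is 41.607 dB.
L_p = 104 − 41.607 = 62.39 dB.

62.4 dB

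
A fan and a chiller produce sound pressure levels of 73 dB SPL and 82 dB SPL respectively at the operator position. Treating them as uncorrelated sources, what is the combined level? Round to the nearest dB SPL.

83 dB SPL

For uncorrelated sources the intensities add, so convert each level to linear form, sum, and take 10·log₁₀ of the total.
Σ 10^(L/10) = 10^(73/10) + 10^(82/10) = 1.784e+08.
L_total = 10·log₁₀(1.784e+08) = 82.51 dB SPL.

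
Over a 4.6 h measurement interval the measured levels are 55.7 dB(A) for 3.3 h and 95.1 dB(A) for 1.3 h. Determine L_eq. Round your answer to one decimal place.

89.6 dB(A)

The energy average is taken in the linear domain: L_eq = 10·log₁₀[(Σ tᵢ·10^(Lᵢ/10))/T], T = 4.6 h.
Σ tᵢ·10^(Lᵢ/10) = 3.3·10^(55.7/10) + 1.3·10^(95.1/10) = 4.208e+09.
L_eq = 10·log₁₀(4.208e+09/4.6) = 89.61 dB(A).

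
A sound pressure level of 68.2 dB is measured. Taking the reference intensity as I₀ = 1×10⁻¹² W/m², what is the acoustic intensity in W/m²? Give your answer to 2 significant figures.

I/I₀ = 10^(68.2/10) = 6.607e+06, so I = 6.607e+06 × 10⁻¹² W/m².

6.6e-06 W/m²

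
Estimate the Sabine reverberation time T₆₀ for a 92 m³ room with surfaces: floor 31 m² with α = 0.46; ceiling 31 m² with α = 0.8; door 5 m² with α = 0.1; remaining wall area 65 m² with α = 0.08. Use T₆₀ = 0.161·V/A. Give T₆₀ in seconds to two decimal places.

Total absorption A = 31·0.46 + 31·0.8 + 5·0.1 + 65·0.08 = 44.76 m² sabins.
T₆₀ = 0.161·V/A = 0.161·92/44.76 = 0.331 s.

0.33 s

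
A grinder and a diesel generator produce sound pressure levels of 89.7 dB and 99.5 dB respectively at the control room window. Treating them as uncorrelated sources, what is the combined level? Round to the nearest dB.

100 dB

For uncorrelated sources the intensities add, so convert each level to linear form, sum, and take 10·log₁₀ of the total.
Σ 10^(L/10) = 10^(89.7/10) + 10^(99.5/10) = 9.846e+09.
L_total = 10·log₁₀(9.846e+09) = 99.93 dB.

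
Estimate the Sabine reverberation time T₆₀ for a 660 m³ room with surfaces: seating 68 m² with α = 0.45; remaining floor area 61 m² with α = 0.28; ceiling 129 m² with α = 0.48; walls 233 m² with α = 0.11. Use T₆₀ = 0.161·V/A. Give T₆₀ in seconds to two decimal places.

A = Σ Sᵢαᵢ = 68·0.45 + 61·0.28 + 129·0.48 + 233·0.11 = 135.23 m².
T₆₀ = 0.161 × 660 / 135.23 = 0.786 s.

0.79 s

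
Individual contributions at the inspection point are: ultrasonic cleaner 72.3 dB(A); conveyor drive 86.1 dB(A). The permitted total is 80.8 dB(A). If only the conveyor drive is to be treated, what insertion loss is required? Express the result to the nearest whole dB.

Fixed contribution from the other source: Σ 10^(L/10) = 10^(72.3/10) = 1.698e+07 (72.30 dB(A)).
The limit corresponds to 10^(80.8/10) = 1.202e+08; subtracting the fixed part leaves 1.032e+08 for the conveyor drive, i.e. 80.14 dB(A).
So the conveyor drive must be reduced from 86.1 to 80.14 dB(A): IL = 5.96 dB.

6 dB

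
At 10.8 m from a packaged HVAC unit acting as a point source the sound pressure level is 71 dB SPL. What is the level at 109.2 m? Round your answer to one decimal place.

50.9 dB SPL

Spherical spreading from a point source gives a 20·log₁₀(r₂/r₁) drop.
L₂ = 71 − 20·log₁₀(109.2/10.8) = 71 − 20.096 = 50.90 dB SPL.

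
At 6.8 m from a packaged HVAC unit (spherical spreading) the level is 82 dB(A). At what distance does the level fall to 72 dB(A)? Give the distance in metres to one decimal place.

For a point source L₁ − L₂ = 20·log₁₀(r₂/r₁), so r₂ = r₁·10^((L₁−L₂)/20).
r₂ = 6.8·10^((82−72)/20) = 6.8·10^(10.0/20) = 21.50 m.

21.5 m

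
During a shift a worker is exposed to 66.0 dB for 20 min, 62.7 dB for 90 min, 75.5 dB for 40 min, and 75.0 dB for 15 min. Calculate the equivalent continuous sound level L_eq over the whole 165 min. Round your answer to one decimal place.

The energy average is taken in the linear domain: L_eq = 10·log₁₀[(Σ tᵢ·10^(Lᵢ/10))/T], T = 165 min.
Σ tᵢ·10^(Lᵢ/10) = 20·10^(66.0/10) + 90·10^(62.7/10) + 40·10^(75.5/10) + 15·10^(75.0/10) = 2.141e+09.
L_eq = 10·log₁₀(2.141e+09/165) = 71.13 dB.

71.1 dB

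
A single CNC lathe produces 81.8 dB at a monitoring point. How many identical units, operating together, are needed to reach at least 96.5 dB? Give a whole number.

N identical sources give L₁ + 10·log₁₀ N, so require 10·log₁₀ N ≥ 96.5 − 81.8 = 14.7 dB.
N ≥ 10^(14.7/10) = 29.512, so N = 30.

30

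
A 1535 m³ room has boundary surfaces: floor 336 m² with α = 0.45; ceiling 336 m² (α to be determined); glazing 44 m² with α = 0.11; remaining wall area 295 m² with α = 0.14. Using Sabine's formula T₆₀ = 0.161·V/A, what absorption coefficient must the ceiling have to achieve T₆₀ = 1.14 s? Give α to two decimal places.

From T₆₀ = 0.161·V/A, the target T₆₀ = 1.14 s needs A = 0.161·1535/1.14 = 216.79 m².
Absorption from the other surfaces = 336·0.45 + 44·0.11 + 295·0.14 = 197.34 m², so the ceiling must supply 19.45 m² over 336 m².
α = 19.45/336 = 0.058.

0.06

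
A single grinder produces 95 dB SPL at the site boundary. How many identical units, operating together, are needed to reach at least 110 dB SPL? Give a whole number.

32

Need L₁ + 10·log₁₀ N ≥ 110, i.e. log₁₀ N ≥ 1.50.
N ≥ 10^(15.0/10) = 31.623, so N = 32.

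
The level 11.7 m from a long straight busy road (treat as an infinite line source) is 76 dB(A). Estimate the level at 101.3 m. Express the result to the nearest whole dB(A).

67 dB(A)

For a line source, L₂ = L₁ − 10·log₁₀(r₂/r₁).
L₂ = 76 − 10·log₁₀(101.3/11.7) = 76 − 9.374 = 66.63 dB(A).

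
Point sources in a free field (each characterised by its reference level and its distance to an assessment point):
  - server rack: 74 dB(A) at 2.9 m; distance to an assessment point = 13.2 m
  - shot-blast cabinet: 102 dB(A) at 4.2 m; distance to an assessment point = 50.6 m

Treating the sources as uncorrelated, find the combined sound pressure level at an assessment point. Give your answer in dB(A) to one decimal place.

80.4 dB(A)

Propagate each source to the receiver with L = L_ref − 20·log₁₀(r/r_ref), then add intensities.
server rack: 74 − 20·log₁₀(13.2/2.9) = 74 − 13.16 = 60.84 dB(A).
shot-blast cabinet: 102 − 20·log₁₀(50.6/4.2) = 102 − 21.62 = 80.38 dB(A).
Σ 10^(L/10) = 1.104e+08 → L_total = 10·log₁₀(1.104e+08) = 80.43 dB(A).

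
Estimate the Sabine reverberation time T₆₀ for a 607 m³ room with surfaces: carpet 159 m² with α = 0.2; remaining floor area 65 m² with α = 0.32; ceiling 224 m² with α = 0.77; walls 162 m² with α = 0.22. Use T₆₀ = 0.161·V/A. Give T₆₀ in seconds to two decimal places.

A = Σ Sᵢαᵢ = 159·0.2 + 65·0.32 + 224·0.77 + 162·0.22 = 260.72 m².
T₆₀ = 0.161 × 607 / 260.72 = 0.375 s.

0.37 s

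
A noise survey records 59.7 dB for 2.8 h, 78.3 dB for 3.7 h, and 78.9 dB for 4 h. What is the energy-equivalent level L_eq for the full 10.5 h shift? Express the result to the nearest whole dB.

77 dB

Weight each interval's intensity by its duration and average over T = 10.5 h:
Σ tᵢ·10^(Lᵢ/10) = 2.8·10^(59.7/10) + 3.7·10^(78.3/10) + 4·10^(78.9/10) = 5.633e+08.
L_eq = 10·log₁₀(5.633e+08/10.5) = 77.30 dB.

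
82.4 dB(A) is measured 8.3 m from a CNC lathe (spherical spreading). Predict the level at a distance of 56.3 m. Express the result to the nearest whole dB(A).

66 dB(A)

Spherical spreading from a point source gives a 20·log₁₀(r₂/r₁) drop.
L₂ = 82.4 − 20·log₁₀(56.3/8.3) = 82.4 − 16.629 = 65.77 dB(A).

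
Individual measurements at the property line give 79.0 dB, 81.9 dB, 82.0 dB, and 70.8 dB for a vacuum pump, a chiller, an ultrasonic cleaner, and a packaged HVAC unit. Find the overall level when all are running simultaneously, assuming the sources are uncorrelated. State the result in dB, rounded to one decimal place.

Incoherent sources combine by intensity addition: L_total = 10·log₁₀(Σ 10^(L_i/10)).
Σ 10^(L/10) = 10^(79.0/10) + 10^(81.9/10) + 10^(82.0/10) + 10^(70.8/10) = 4.048e+08.
L_total = 10·log₁₀(4.048e+08) = 86.07 dB.

86.1 dB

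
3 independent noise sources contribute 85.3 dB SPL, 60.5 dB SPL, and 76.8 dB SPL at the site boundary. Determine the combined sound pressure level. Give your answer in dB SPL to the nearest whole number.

86 dB SPL

Incoherent sources combine by intensity addition: L_total = 10·log₁₀(Σ 10^(L_i/10)).
Σ 10^(L/10) = 10^(85.3/10) + 10^(60.5/10) + 10^(76.8/10) = 3.878e+08.
L_total = 10·log₁₀(3.878e+08) = 85.89 dB SPL.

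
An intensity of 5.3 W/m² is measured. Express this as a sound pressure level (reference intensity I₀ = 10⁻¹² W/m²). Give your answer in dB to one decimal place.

127.2 dB

Dividing by I₀ shifts the exponent by 12: I/I₀ = 5.3×10^12.
L = 10·(0.7243 + 12) = 127.24 dB.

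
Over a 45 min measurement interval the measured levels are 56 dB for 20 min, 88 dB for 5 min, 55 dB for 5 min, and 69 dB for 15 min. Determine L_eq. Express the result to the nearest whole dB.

L_eq = 10·log₁₀[(1/T)·Σ tᵢ·10^(Lᵢ/10)] with T = 45 min.
Σ tᵢ·10^(Lᵢ/10) = 20·10^(56/10) + 5·10^(88/10) + 5·10^(55/10) + 15·10^(69/10) = 3.283e+09.
L_eq = 10·log₁₀(3.283e+09/45) = 78.63 dB.

79 dB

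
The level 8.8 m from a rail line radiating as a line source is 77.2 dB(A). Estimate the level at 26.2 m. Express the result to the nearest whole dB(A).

Cylindrical spreading from a line source gives a 10·log₁₀(r₂/r₁) drop.
L₂ = 77.2 − 10·log₁₀(26.2/8.8) = 77.2 − 4.738 = 72.46 dB(A).

72 dB(A)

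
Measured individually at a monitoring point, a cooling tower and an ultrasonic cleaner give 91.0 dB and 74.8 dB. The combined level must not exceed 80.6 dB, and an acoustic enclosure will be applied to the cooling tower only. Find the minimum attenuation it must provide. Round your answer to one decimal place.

11.7 dB

The untreated sources together contribute 10^(74.8/10) = 3.020e+07, i.e. 74.80 dB.
To meet 80.6 dB overall, the treated cooling tower may contribute at most 10^(80.6/10) − 3.020e+07 = 8.462e+07, i.e. 79.27 dB.
Required insertion loss = 91.0 − 79.27 = 11.73 dB.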